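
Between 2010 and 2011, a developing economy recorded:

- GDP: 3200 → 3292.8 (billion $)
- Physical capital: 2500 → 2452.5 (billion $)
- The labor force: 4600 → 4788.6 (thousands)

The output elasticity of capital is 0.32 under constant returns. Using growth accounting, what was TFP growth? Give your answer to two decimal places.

GDP growth = (3292.8 − 3200) / 3200 = 2.9%.
Physical capital growth = (2452.5 − 2500) / 2500 = -1.9%.
The labor force growth = (4788.6 − 4600) / 4600 = 4.1%.
Labor's share = 1 − 0.32 = 0.68.
Physical capital: 0.32 × (-1.9) = -0.608 pp.
The labor force: 0.68 × 4.1 = 2.788 pp.
TFP growth = 2.9 − 2.18 = 0.72%.

TFP grew 0.72%.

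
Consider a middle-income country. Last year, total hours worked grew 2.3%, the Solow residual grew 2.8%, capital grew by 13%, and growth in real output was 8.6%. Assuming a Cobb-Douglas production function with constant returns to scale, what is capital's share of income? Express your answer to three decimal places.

gY = gA + α·gK + (1−α)·gL, so gY − gA − gL = α(gK − gL).
8.6 − 2.8 − 2.3 = α × (13 − 2.3).
3.5 = 10.7 α, so α = 0.3271.

0.327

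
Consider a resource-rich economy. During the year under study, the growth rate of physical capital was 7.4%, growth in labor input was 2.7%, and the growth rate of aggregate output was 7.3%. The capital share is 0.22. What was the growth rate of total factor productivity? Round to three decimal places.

Total factor productivity growth was 3.566%.

Labor's share = 1 − 0.22 = 0.78.
Physical capital: 0.22 × 7.4 = 1.628 pp.
Labor input: 0.78 × 2.7 = 2.106 pp.
TFP growth = 7.3 − 3.734 = 3.566%.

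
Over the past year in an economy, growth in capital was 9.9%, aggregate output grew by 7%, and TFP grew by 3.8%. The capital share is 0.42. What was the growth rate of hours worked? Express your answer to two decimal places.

-1.65%

Labor's share = 1 − 0.42 = 0.58.
gY = gA + 0.42×9.9 + 0.58×g.
0.58×g = 7 − 3.8 − 4.158 = -0.958.
g = -0.958 / 0.58 = -1.6517%.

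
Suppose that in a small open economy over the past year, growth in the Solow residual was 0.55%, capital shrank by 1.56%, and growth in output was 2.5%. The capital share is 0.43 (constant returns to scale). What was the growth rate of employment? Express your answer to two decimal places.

Labor's share = 1 − 0.43 = 0.57.
gY = gA + 0.43×(-1.56) + 0.57×g.
0.57×g = 2.5 − 0.55 + 0.6708 = 2.6208.
g = 2.6208 / 0.57 = 4.5979%.

Employment growth was 4.60%.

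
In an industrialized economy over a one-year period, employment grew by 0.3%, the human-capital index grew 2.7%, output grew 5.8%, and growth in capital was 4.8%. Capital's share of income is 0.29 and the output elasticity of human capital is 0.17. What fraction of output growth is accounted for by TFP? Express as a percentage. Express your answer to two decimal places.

Labor's share = 1 − 0.29 − 0.17 = 0.54.
Capital: 0.29 × 4.8 = 1.392 pp.
The human-capital index: 0.17 × 2.7 = 0.459 pp.
Employment: 0.54 × 0.3 = 0.162 pp.
TFP growth = 5.8 − 2.013 = 3.787%.
TFP share of growth = 3.787 / 5.8 × 100 = 65.2931%.

TFP accounted for 65.29% of growth.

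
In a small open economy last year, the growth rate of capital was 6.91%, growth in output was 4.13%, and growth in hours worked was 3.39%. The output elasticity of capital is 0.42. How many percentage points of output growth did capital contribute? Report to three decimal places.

Contribution = share × growth = 0.42 × 6.91 = 2.9022 pp.

2.902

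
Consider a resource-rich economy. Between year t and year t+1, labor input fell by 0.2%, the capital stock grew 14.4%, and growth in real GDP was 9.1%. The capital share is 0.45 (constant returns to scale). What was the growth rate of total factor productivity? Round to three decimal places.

Labor's share = 1 − 0.45 = 0.55.
The capital stock: 0.45 × 14.4 = 6.48 pp.
Labor input: 0.55 × (-0.2) = -0.11 pp.
TFP growth = 9.1 − 6.37 = 2.73%.

Total factor productivity grew 2.730%.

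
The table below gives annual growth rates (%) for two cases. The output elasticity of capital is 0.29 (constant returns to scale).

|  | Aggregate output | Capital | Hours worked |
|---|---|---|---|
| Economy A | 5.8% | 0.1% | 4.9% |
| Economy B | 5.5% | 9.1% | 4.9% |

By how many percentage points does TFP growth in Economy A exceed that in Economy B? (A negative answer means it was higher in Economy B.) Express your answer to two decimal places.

2.91 percentage points

Labor's share = 1 − 0.29 = 0.71.
Economy A: TFP = 5.8 − 0.029 − 3.479 = 2.292%.
Economy B: TFP = 5.5 − 2.639 − 3.479 = -0.618%.
Difference = 2.292 − (-0.618) = 2.91 pp.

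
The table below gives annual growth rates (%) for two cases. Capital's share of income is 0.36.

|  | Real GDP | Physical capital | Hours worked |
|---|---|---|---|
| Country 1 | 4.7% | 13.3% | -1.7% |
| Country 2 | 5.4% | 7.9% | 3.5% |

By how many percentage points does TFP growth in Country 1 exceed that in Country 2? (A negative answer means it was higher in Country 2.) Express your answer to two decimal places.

0.68 percentage points

Labor's share = 1 − 0.36 = 0.64.
Country 1: TFP = 4.7 − 4.788 + 1.088 = 1%.
Country 2: TFP = 5.4 − 2.844 − 2.24 = 0.316%.
Difference = 1 − (0.316) = 0.684 pp.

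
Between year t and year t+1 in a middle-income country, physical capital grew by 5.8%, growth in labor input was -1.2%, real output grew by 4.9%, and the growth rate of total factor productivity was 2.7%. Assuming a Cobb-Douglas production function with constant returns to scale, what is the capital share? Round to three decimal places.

α = 0.486

gY = gA + α·gK + (1−α)·gL, so gY − gA − gL = α(gK − gL).
4.9 − 2.7 + 1.2 = α × (5.8 − (-1.2)).
3.4 = 7 α, so α = 0.48571.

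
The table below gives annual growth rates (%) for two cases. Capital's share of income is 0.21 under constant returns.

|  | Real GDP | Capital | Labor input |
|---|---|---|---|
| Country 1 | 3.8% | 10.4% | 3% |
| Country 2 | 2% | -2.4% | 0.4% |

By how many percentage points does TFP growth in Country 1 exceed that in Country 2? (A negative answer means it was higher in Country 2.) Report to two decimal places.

-2.94 percentage points

Labor's share = 1 − 0.21 = 0.79.
Country 1: TFP = 3.8 − 2.184 − 2.37 = -0.754%.
Country 2: TFP = 2 + 0.504 − 0.316 = 2.188%.
Difference = -0.754 − (2.188) = -2.942 pp.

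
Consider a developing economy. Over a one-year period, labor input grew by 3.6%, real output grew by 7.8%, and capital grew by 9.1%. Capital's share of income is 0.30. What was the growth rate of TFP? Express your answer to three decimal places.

Labor's share = 1 − 0.3 = 0.7.
Capital: 0.3 × 9.1 = 2.73 pp.
Labor input: 0.7 × 3.6 = 2.52 pp.
TFP growth = 7.8 − 5.25 = 2.55%.

2.550%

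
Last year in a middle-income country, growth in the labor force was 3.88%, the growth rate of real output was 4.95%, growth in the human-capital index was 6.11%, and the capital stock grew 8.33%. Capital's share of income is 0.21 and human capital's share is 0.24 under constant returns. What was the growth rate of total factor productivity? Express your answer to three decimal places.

Labor's share = 1 − 0.21 − 0.24 = 0.55.
The capital stock: 0.21 × 8.33 = 1.7493 pp.
The human-capital index: 0.24 × 6.11 = 1.4664 pp.
The labor force: 0.55 × 3.88 = 2.134 pp.
TFP growth = 4.95 − 5.3497 = -0.3997%.

-0.400%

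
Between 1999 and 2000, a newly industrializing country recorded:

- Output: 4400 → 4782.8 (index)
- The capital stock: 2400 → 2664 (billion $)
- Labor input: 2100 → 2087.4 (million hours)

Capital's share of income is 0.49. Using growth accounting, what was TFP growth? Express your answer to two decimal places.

Output growth = (4782.8 − 4400) / 4400 = 8.7%.
The capital stock growth = (2664 − 2400) / 2400 = 11%.
Labor input growth = (2087.4 − 2100) / 2100 = -0.6%.
Labor's share = 1 − 0.49 = 0.51.
The capital stock: 0.49 × 11 = 5.39 pp.
Labor input: 0.51 × (-0.6) = -0.306 pp.
TFP growth = 8.7 − 5.084 = 3.616%.

3.62%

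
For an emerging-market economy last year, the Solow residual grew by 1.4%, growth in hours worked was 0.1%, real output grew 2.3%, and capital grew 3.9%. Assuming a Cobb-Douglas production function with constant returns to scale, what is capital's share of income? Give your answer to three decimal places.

α = 0.211

gY = gA + α·gK + (1−α)·gL, so gY − gA − gL = α(gK − gL).
2.3 − 1.4 − 0.1 = α × (3.9 − 0.1).
0.8 = 3.8 α, so α = 0.21053.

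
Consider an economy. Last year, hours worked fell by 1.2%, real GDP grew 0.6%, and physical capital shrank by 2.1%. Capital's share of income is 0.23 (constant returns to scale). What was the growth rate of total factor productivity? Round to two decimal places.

Labor's share = 1 − 0.23 = 0.77.
Physical capital: 0.23 × (-2.1) = -0.483 pp.
Hours worked: 0.77 × (-1.2) = -0.924 pp.
TFP growth = 0.6 + 1.407 = 2.007%.

2.01%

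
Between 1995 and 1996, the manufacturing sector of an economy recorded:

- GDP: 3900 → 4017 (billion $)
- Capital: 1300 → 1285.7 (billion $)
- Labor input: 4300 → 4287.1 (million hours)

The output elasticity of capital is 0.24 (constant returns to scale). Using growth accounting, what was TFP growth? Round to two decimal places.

TFP growth was 3.49%.

GDP growth = (4017 − 3900) / 3900 = 3%.
Capital growth = (1285.7 − 1300) / 1300 = -1.1%.
Labor input growth = (4287.1 − 4300) / 4300 = -0.3%.
Labor's share = 1 − 0.24 = 0.76.
Capital: 0.24 × (-1.1) = -0.264 pp.
Labor input: 0.76 × (-0.3) = -0.228 pp.
TFP growth = 3 + 0.492 = 3.492%.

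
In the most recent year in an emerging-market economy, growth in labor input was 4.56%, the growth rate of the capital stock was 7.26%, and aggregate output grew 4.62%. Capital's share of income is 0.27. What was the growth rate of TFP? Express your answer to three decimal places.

-0.669%

Labor's share = 1 − 0.27 = 0.73.
The capital stock: 0.27 × 7.26 = 1.9602 pp.
Labor input: 0.73 × 4.56 = 3.3288 pp.
TFP growth = 4.62 − 5.289 = -0.669%.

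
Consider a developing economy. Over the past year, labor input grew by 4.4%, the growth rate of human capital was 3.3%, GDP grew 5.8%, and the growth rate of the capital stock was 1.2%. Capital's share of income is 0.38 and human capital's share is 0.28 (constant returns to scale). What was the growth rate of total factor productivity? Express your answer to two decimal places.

Labor's share = 1 − 0.38 − 0.28 = 0.34.
The capital stock: 0.38 × 1.2 = 0.456 pp.
Human capital: 0.28 × 3.3 = 0.924 pp.
Labor input: 0.34 × 4.4 = 1.496 pp.
TFP growth = 5.8 − 2.876 = 2.924%.

Total factor productivity grew 2.92%.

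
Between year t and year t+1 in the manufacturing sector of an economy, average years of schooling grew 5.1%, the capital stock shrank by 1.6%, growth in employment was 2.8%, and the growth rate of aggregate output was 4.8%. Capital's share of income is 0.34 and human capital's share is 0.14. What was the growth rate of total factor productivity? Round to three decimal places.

Total factor productivity growth was 3.174%.

Labor's share = 1 − 0.34 − 0.14 = 0.52.
The capital stock: 0.34 × (-1.6) = -0.544 pp.
Average years of schooling: 0.14 × 5.1 = 0.714 pp.
Employment: 0.52 × 2.8 = 1.456 pp.
TFP growth = 4.8 − 1.626 = 3.174%.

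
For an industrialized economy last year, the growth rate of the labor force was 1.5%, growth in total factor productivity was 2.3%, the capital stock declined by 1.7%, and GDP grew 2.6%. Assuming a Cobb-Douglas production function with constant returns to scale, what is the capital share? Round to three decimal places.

The capital share is 0.375.

gY = gA + α·gK + (1−α)·gL, so gY − gA − gL = α(gK − gL).
2.6 − 2.3 − 1.5 = α × (-1.7 − 1.5).
-1.2 = -3.2 α, so α = 0.375.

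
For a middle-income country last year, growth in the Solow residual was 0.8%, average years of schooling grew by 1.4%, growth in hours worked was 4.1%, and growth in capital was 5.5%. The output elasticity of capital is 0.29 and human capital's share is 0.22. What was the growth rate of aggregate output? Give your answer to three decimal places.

4.712%

Labor's share = 1 − 0.29 − 0.22 = 0.49.
Capital: 0.29 × 5.5 = 1.595 pp.
Average years of schooling: 0.22 × 1.4 = 0.308 pp.
Hours worked: 0.49 × 4.1 = 2.009 pp.
Output growth = 0.8 + 3.912 = 4.712%.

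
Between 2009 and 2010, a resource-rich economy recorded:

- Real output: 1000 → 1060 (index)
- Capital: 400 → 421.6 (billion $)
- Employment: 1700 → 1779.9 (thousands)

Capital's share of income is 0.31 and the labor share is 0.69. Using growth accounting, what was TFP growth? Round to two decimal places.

1.08%

Real output growth = (1060 − 1000) / 1000 = 6%.
Capital growth = (421.6 − 400) / 400 = 5.4%.
Employment growth = (1779.9 − 1700) / 1700 = 4.7%.
Labor's share = 1 − 0.31 = 0.69.
Capital: 0.31 × 5.4 = 1.674 pp.
Employment: 0.69 × 4.7 = 3.243 pp.
TFP growth = 6 − 4.917 = 1.083%.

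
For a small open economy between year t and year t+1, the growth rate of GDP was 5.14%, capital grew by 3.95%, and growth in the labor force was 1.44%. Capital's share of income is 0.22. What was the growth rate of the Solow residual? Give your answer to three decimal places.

Labor's share = 1 − 0.22 = 0.78.
Capital: 0.22 × 3.95 = 0.869 pp.
The labor force: 0.78 × 1.44 = 1.1232 pp.
TFP growth = 5.14 − 1.9922 = 3.1478%.

3.148%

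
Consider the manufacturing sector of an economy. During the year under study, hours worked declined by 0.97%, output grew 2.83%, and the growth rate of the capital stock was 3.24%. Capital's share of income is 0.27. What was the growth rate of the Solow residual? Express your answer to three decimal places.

The Solow residual grew 2.663%.

Labor's share = 1 − 0.27 = 0.73.
The capital stock: 0.27 × 3.24 = 0.8748 pp.
Hours worked: 0.73 × (-0.97) = -0.7081 pp.
TFP growth = 2.83 − 0.1667 = 2.6633%.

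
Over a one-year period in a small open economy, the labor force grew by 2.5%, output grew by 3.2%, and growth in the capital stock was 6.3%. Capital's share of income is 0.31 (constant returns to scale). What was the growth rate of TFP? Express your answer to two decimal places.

Labor's share = 1 − 0.31 = 0.69.
The capital stock: 0.31 × 6.3 = 1.953 pp.
The labor force: 0.69 × 2.5 = 1.725 pp.
TFP growth = 3.2 − 3.678 = -0.478%.

-0.48%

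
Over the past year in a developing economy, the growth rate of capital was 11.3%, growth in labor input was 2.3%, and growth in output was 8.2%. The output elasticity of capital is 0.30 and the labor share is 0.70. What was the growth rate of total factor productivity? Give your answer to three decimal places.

Total factor productivity growth was 3.200%.

Labor's share = 1 − 0.3 = 0.7.
Capital: 0.3 × 11.3 = 3.39 pp.
Labor input: 0.7 × 2.3 = 1.61 pp.
TFP growth = 8.2 − 5 = 3.2%.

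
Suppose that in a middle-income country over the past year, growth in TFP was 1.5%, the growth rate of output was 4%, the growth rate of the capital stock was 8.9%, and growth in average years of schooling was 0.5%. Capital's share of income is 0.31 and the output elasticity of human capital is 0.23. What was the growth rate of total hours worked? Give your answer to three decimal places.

-0.813%

Labor's share = 1 − 0.31 − 0.23 = 0.46.
gY = gA + 0.31×8.9 + 0.23×0.5 + 0.46×g.
0.46×g = 4 − 1.5 − 2.874 = -0.374.
g = -0.374 / 0.46 = -0.81304%.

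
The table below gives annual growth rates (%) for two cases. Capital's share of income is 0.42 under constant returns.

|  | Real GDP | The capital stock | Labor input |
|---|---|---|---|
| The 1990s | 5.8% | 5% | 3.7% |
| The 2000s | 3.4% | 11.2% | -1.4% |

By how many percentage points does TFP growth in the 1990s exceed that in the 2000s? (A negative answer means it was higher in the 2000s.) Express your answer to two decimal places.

2.05 percentage points

Labor's share = 1 − 0.42 = 0.58.
The 1990s: TFP = 5.8 − 2.1 − 2.146 = 1.554%.
The 2000s: TFP = 3.4 − 4.704 + 0.812 = -0.492%.
Difference = 1.554 − (-0.492) = 2.046 pp.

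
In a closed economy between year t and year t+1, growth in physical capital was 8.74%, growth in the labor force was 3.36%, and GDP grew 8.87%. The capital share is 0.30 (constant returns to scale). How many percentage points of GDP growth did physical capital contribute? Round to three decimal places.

Contribution = share × growth = 0.3 × 8.74 = 2.622 pp.

2.622 percentage points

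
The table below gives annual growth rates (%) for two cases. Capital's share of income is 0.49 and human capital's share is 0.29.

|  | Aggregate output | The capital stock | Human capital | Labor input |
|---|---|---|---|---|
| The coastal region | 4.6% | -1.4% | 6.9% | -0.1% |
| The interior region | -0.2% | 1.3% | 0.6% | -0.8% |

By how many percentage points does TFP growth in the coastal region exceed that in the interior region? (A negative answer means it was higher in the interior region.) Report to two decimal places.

4.14 percentage points

Labor's share = 1 − 0.49 − 0.29 = 0.22.
The coastal region: TFP = 4.6 + 0.686 − 2.001 + 0.022 = 3.307%.
The interior region: TFP = -0.2 − 0.637 − 0.174 + 0.176 = -0.835%.
Difference = 3.307 − (-0.835) = 4.142 pp.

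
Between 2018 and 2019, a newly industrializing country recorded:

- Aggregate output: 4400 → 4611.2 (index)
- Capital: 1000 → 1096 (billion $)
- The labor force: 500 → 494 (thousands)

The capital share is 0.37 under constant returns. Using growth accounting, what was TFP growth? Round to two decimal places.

2.00%

Aggregate output growth = (4611.2 − 4400) / 4400 = 4.8%.
Capital growth = (1096 − 1000) / 1000 = 9.6%.
The labor force growth = (494 − 500) / 500 = -1.2%.
Labor's share = 1 − 0.37 = 0.63.
Capital: 0.37 × 9.6 = 3.552 pp.
The labor force: 0.63 × (-1.2) = -0.756 pp.
TFP growth = 4.8 − 2.796 = 2.004%.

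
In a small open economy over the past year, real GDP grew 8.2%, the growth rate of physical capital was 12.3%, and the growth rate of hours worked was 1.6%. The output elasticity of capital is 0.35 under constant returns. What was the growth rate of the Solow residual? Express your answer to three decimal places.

2.855%

Labor's share = 1 − 0.35 = 0.65.
Physical capital: 0.35 × 12.3 = 4.305 pp.
Hours worked: 0.65 × 1.6 = 1.04 pp.
TFP growth = 8.2 − 5.345 = 2.855%.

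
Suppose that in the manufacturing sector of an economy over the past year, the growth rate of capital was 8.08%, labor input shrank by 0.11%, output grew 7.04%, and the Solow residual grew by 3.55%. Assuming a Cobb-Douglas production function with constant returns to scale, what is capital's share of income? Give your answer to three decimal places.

gY = gA + α·gK + (1−α)·gL, so gY − gA − gL = α(gK − gL).
7.04 − 3.55 + 0.11 = α × (8.08 − (-0.11)).
3.6 = 8.19 α, so α = 0.43956.

0.440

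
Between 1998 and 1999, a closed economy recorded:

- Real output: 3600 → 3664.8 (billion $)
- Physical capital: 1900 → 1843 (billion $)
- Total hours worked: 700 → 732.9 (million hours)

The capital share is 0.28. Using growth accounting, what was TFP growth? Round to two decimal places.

-0.74%

Real output growth = (3664.8 − 3600) / 3600 = 1.8%.
Physical capital growth = (1843 − 1900) / 1900 = -3%.
Total hours worked growth = (732.9 − 700) / 700 = 4.7%.
Labor's share = 1 − 0.28 = 0.72.
Physical capital: 0.28 × (-3) = -0.84 pp.
Total hours worked: 0.72 × 4.7 = 3.384 pp.
TFP growth = 1.8 − 2.544 = -0.744%.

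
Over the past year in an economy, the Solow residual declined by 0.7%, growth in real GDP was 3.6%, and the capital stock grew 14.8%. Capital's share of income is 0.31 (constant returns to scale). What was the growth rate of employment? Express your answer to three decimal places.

-0.417%

Labor's share = 1 − 0.31 = 0.69.
gY = gA + 0.31×14.8 + 0.69×g.
0.69×g = 3.6 + 0.7 − 4.588 = -0.288.
g = -0.288 / 0.69 = -0.41739%.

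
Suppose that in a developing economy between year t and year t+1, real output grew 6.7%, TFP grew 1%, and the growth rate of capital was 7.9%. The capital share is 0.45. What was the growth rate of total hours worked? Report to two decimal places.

Labor's share = 1 − 0.45 = 0.55.
gY = gA + 0.45×7.9 + 0.55×g.
0.55×g = 6.7 − 1 − 3.555 = 2.145.
g = 2.145 / 0.55 = 3.9%.

3.90%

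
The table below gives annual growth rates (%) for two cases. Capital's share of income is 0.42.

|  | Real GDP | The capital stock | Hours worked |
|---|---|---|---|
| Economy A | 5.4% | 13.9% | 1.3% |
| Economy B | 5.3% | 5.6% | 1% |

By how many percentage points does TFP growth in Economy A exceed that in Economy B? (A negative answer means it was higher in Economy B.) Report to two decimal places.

Labor's share = 1 − 0.42 = 0.58.
Economy A: TFP = 5.4 − 5.838 − 0.754 = -1.192%.
Economy B: TFP = 5.3 − 2.352 − 0.58 = 2.368%.
Difference = -1.192 − (2.368) = -3.56 pp.

-3.56 percentage points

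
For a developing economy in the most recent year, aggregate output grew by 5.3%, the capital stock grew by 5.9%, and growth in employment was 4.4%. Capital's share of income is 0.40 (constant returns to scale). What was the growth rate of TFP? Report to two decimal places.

Labor's share = 1 − 0.4 = 0.6.
The capital stock: 0.4 × 5.9 = 2.36 pp.
Employment: 0.6 × 4.4 = 2.64 pp.
TFP growth = 5.3 − 5 = 0.3%.

TFP grew 0.30%.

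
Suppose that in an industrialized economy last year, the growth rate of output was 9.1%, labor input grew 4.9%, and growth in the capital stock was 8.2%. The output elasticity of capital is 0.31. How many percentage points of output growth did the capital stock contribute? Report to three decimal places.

2.542 pp

Contribution = share × growth = 0.31 × 8.2 = 2.542 pp.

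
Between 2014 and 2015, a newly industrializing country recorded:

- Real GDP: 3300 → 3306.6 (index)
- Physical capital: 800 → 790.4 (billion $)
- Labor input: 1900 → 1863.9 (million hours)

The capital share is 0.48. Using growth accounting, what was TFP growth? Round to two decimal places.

Real GDP growth = (3306.6 − 3300) / 3300 = 0.2%.
Physical capital growth = (790.4 − 800) / 800 = -1.2%.
Labor input growth = (1863.9 − 1900) / 1900 = -1.9%.
Labor's share = 1 − 0.48 = 0.52.
Physical capital: 0.48 × (-1.2) = -0.576 pp.
Labor input: 0.52 × (-1.9) = -0.988 pp.
TFP growth = 0.2 + 1.564 = 1.764%.

1.76%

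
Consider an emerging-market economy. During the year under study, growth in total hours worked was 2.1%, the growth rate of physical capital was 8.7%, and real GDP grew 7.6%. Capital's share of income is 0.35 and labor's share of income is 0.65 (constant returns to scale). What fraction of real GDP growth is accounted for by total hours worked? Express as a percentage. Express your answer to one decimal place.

Labor's share = 1 − 0.35 = 0.65.
Total hours worked contributed 0.65 × 2.1 = 1.365 pp.
Share of growth = 1.365 / 7.6 × 100 = 17.961%.

18.0%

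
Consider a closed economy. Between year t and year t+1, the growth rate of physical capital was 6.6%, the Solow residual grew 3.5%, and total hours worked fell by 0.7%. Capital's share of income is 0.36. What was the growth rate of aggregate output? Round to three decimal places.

Aggregate output grew 5.428%.

Labor's share = 1 − 0.36 = 0.64.
Physical capital: 0.36 × 6.6 = 2.376 pp.
Total hours worked: 0.64 × (-0.7) = -0.448 pp.
Output growth = 3.5 + 1.928 = 5.428%.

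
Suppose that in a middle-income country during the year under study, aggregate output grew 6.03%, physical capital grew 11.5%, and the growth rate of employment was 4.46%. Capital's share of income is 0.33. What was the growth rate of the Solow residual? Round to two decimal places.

Labor's share = 1 − 0.33 = 0.67.
Physical capital: 0.33 × 11.5 = 3.795 pp.
Employment: 0.67 × 4.46 = 2.9882 pp.
TFP growth = 6.03 − 6.7832 = -0.7532%.

-0.75%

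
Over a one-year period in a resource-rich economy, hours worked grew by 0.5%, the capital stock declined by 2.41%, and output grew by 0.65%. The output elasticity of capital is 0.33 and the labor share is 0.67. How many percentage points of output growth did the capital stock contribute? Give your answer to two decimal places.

-0.80

Contribution = share × growth = 0.33 × (-2.41) = -0.7953 pp.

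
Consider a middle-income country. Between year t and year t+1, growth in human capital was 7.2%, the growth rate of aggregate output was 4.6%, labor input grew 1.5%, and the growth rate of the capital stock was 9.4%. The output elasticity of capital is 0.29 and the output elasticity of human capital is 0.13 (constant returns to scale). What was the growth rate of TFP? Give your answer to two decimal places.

0.07%

Labor's share = 1 − 0.29 − 0.13 = 0.58.
The capital stock: 0.29 × 9.4 = 2.726 pp.
Human capital: 0.13 × 7.2 = 0.936 pp.
Labor input: 0.58 × 1.5 = 0.87 pp.
TFP growth = 4.6 − 4.532 = 0.068%.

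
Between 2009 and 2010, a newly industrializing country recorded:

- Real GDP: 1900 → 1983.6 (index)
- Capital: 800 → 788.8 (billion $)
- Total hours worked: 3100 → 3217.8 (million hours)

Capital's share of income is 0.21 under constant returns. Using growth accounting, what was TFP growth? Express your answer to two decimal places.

1.69%

Real GDP growth = (1983.6 − 1900) / 1900 = 4.4%.
Capital growth = (788.8 − 800) / 800 = -1.4%.
Total hours worked growth = (3217.8 − 3100) / 3100 = 3.8%.
Labor's share = 1 − 0.21 = 0.79.
Capital: 0.21 × (-1.4) = -0.294 pp.
Total hours worked: 0.79 × 3.8 = 3.002 pp.
TFP growth = 4.4 − 2.708 = 1.692%.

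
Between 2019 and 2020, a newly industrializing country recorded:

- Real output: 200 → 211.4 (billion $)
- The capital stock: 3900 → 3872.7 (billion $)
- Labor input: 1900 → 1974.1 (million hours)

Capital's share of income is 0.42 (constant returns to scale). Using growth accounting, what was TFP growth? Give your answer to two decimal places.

TFP grew 3.73%.

Real output growth = (211.4 − 200) / 200 = 5.7%.
The capital stock growth = (3872.7 − 3900) / 3900 = -0.7%.
Labor input growth = (1974.1 − 1900) / 1900 = 3.9%.
Labor's share = 1 − 0.42 = 0.58.
The capital stock: 0.42 × (-0.7) = -0.294 pp.
Labor input: 0.58 × 3.9 = 2.262 pp.
TFP growth = 5.7 − 1.968 = 3.732%.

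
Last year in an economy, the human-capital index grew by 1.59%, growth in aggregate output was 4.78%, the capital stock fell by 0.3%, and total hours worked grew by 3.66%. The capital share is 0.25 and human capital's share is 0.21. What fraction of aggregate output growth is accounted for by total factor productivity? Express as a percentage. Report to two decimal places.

Total factor productivity accounted for 53.24% of growth.

Labor's share = 1 − 0.25 − 0.21 = 0.54.
The capital stock: 0.25 × (-0.3) = -0.075 pp.
The human-capital index: 0.21 × 1.59 = 0.3339 pp.
Total hours worked: 0.54 × 3.66 = 1.9764 pp.
TFP growth = 4.78 − 2.2353 = 2.5447%.
TFP share of growth = 2.5447 / 4.78 × 100 = 53.2364%.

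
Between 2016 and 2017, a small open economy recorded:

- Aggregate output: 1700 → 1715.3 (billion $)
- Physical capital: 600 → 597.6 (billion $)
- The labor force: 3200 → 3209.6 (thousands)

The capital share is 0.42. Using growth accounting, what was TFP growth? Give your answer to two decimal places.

Aggregate output growth = (1715.3 − 1700) / 1700 = 0.9%.
Physical capital growth = (597.6 − 600) / 600 = -0.4%.
The labor force growth = (3209.6 − 3200) / 3200 = 0.3%.
Labor's share = 1 − 0.42 = 0.58.
Physical capital: 0.42 × (-0.4) = -0.168 pp.
The labor force: 0.58 × 0.3 = 0.174 pp.
TFP growth = 0.9 − 0.006 = 0.894%.

0.89%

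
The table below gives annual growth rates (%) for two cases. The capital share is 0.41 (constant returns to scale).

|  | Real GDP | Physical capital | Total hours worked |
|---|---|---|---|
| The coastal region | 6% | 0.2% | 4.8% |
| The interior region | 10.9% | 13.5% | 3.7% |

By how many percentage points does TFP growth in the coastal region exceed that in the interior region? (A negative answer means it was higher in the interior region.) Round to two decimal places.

-0.10 percentage points

Labor's share = 1 − 0.41 = 0.59.
The coastal region: TFP = 6 − 0.082 − 2.832 = 3.086%.
The interior region: TFP = 10.9 − 5.535 − 2.183 = 3.182%.
Difference = 3.086 − (3.182) = -0.096 pp.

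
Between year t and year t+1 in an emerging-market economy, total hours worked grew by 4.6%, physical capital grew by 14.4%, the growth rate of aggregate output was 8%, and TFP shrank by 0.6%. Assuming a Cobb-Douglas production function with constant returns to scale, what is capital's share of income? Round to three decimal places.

0.408

gY = gA + α·gK + (1−α)·gL, so gY − gA − gL = α(gK − gL).
8 + 0.6 − 4.6 = α × (14.4 − 4.6).
4 = 9.8 α, so α = 0.40816.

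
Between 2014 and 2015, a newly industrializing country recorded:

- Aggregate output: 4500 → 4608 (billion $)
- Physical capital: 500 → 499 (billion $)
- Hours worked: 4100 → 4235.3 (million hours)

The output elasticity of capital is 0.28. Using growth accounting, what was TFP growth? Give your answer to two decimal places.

Aggregate output growth = (4608 − 4500) / 4500 = 2.4%.
Physical capital growth = (499 − 500) / 500 = -0.2%.
Hours worked growth = (4235.3 − 4100) / 4100 = 3.3%.
Labor's share = 1 − 0.28 = 0.72.
Physical capital: 0.28 × (-0.2) = -0.056 pp.
Hours worked: 0.72 × 3.3 = 2.376 pp.
TFP growth = 2.4 − 2.32 = 0.08%.

TFP grew 0.08%.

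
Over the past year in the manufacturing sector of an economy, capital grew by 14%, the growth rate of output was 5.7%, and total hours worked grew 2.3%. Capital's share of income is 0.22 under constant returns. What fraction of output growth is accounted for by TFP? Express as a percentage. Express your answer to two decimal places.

TFP accounted for 14.49% of growth.

Labor's share = 1 − 0.22 = 0.78.
Capital: 0.22 × 14 = 3.08 pp.
Total hours worked: 0.78 × 2.3 = 1.794 pp.
TFP growth = 5.7 − 4.874 = 0.826%.
TFP share of growth = 0.826 / 5.7 × 100 = 14.4912%.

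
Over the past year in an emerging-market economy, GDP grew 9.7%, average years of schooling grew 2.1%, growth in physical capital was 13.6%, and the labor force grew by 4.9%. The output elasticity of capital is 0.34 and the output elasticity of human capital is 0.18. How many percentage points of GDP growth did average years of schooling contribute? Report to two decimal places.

0.38 pp

Contribution = share × growth = 0.18 × 2.1 = 0.378 pp.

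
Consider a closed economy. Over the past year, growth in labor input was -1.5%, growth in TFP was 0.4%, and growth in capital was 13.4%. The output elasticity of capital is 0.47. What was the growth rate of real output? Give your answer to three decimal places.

Labor's share = 1 − 0.47 = 0.53.
Capital: 0.47 × 13.4 = 6.298 pp.
Labor input: 0.53 × (-1.5) = -0.795 pp.
Output growth = 0.4 + 5.503 = 5.903%.

5.903%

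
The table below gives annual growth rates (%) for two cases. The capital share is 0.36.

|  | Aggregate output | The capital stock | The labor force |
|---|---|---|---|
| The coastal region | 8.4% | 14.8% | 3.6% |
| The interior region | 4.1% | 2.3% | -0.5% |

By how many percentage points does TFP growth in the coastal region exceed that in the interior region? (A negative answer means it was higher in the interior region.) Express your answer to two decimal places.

-2.82 percentage points

Labor's share = 1 − 0.36 = 0.64.
The coastal region: TFP = 8.4 − 5.328 − 2.304 = 0.768%.
The interior region: TFP = 4.1 − 0.828 + 0.32 = 3.592%.
Difference = 0.768 − (3.592) = -2.824 pp.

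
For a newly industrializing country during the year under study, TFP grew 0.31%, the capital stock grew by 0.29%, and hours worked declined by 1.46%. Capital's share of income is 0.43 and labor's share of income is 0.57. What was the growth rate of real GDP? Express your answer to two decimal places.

Labor's share = 1 − 0.43 = 0.57.
The capital stock: 0.43 × 0.29 = 0.1247 pp.
Hours worked: 0.57 × (-1.46) = -0.8322 pp.
Output growth = 0.31 + (-0.7075) = -0.3975%.

-0.40%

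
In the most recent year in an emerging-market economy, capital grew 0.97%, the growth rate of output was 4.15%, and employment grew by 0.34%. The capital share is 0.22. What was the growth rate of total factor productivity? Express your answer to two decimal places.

3.67%

Labor's share = 1 − 0.22 = 0.78.
Capital: 0.22 × 0.97 = 0.2134 pp.
Employment: 0.78 × 0.34 = 0.2652 pp.
TFP growth = 4.15 − 0.4786 = 3.6714%.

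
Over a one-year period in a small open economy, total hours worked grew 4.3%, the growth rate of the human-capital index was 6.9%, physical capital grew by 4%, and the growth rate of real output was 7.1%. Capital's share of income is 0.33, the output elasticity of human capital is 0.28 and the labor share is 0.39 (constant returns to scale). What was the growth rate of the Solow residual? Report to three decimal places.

2.171%

Labor's share = 1 − 0.33 − 0.28 = 0.39.
Physical capital: 0.33 × 4 = 1.32 pp.
The human-capital index: 0.28 × 6.9 = 1.932 pp.
Total hours worked: 0.39 × 4.3 = 1.677 pp.
TFP growth = 7.1 − 4.929 = 2.171%.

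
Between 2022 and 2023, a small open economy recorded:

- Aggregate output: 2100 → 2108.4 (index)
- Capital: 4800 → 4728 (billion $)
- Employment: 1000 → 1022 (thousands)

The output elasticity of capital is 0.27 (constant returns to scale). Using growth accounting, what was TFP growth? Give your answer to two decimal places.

-0.80%

Aggregate output growth = (2108.4 − 2100) / 2100 = 0.4%.
Capital growth = (4728 − 4800) / 4800 = -1.5%.
Employment growth = (1022 − 1000) / 1000 = 2.2%.
Labor's share = 1 − 0.27 = 0.73.
Capital: 0.27 × (-1.5) = -0.405 pp.
Employment: 0.73 × 2.2 = 1.606 pp.
TFP growth = 0.4 − 1.201 = -0.801%.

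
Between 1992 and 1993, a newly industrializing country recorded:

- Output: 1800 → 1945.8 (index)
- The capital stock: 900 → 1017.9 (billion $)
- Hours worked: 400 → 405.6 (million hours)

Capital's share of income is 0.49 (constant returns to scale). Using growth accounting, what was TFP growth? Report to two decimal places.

Output growth = (1945.8 − 1800) / 1800 = 8.1%.
The capital stock growth = (1017.9 − 900) / 900 = 13.1%.
Hours worked growth = (405.6 − 400) / 400 = 1.4%.
Labor's share = 1 − 0.49 = 0.51.
The capital stock: 0.49 × 13.1 = 6.419 pp.
Hours worked: 0.51 × 1.4 = 0.714 pp.
TFP growth = 8.1 − 7.133 = 0.967%.

TFP grew 0.97%.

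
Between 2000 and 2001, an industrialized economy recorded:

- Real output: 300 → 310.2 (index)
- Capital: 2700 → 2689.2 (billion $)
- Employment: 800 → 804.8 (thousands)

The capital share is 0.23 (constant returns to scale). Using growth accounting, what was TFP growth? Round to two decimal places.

TFP grew 3.03%.

Real output growth = (310.2 − 300) / 300 = 3.4%.
Capital growth = (2689.2 − 2700) / 2700 = -0.4%.
Employment growth = (804.8 − 800) / 800 = 0.6%.
Labor's share = 1 − 0.23 = 0.77.
Capital: 0.23 × (-0.4) = -0.092 pp.
Employment: 0.77 × 0.6 = 0.462 pp.
TFP growth = 3.4 − 0.37 = 3.03%.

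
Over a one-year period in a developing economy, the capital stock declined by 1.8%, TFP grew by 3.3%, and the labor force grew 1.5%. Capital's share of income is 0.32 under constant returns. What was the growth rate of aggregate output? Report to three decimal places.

Labor's share = 1 − 0.32 = 0.68.
The capital stock: 0.32 × (-1.8) = -0.576 pp.
The labor force: 0.68 × 1.5 = 1.02 pp.
Output growth = 3.3 + 0.444 = 3.744%.

Aggregate output grew 3.744%.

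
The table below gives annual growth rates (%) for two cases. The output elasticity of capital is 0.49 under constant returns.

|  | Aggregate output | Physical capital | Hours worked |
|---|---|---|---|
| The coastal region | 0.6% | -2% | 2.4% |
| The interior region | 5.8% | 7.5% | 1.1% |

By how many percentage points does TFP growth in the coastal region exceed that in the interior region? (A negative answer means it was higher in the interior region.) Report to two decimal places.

Labor's share = 1 − 0.49 = 0.51.
The coastal region: TFP = 0.6 + 0.98 − 1.224 = 0.356%.
The interior region: TFP = 5.8 − 3.675 − 0.561 = 1.564%.
Difference = 0.356 − (1.564) = -1.208 pp.

-1.21 percentage points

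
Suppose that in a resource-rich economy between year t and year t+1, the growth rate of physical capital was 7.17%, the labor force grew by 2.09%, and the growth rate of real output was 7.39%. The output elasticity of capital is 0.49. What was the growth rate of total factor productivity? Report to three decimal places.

2.811%

Labor's share = 1 − 0.49 = 0.51.
Physical capital: 0.49 × 7.17 = 3.5133 pp.
The labor force: 0.51 × 2.09 = 1.0659 pp.
TFP growth = 7.39 − 4.5792 = 2.8108%.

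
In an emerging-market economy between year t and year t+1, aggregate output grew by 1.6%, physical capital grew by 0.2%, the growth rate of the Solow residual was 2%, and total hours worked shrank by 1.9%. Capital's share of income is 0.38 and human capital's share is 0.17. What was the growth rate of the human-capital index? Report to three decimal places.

The human-capital index grew 2.229%.

Labor's share = 1 − 0.38 − 0.17 = 0.45.
gY = gA + 0.38×0.2 + 0.45×(-1.9) + 0.17×g.
0.17×g = 1.6 − 2 + 0.779 = 0.379.
g = 0.379 / 0.17 = 2.22941%.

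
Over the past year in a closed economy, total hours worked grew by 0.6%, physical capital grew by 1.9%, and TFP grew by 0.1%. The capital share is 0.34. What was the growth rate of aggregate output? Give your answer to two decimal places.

Labor's share = 1 − 0.34 = 0.66.
Physical capital: 0.34 × 1.9 = 0.646 pp.
Total hours worked: 0.66 × 0.6 = 0.396 pp.
Output growth = 0.1 + 1.042 = 1.142%.

1.14%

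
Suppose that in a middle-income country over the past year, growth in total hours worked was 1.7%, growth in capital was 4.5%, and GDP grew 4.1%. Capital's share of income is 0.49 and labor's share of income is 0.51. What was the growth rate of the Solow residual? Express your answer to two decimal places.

Labor's share = 1 − 0.49 = 0.51.
Capital: 0.49 × 4.5 = 2.205 pp.
Total hours worked: 0.51 × 1.7 = 0.867 pp.
TFP growth = 4.1 − 3.072 = 1.028%.

The Solow residual growth was 1.03%.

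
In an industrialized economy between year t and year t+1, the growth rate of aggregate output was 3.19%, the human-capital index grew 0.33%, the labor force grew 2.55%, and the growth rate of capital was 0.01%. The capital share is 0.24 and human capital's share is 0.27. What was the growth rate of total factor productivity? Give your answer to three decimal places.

Labor's share = 1 − 0.24 − 0.27 = 0.49.
Capital: 0.24 × 0.01 = 0.0024 pp.
The human-capital index: 0.27 × 0.33 = 0.0891 pp.
The labor force: 0.49 × 2.55 = 1.2495 pp.
TFP growth = 3.19 − 1.341 = 1.849%.

Total factor productivity grew 1.849%.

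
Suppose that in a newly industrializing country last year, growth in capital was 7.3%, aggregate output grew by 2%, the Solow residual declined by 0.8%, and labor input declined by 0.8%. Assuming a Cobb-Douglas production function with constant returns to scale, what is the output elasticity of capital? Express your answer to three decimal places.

0.444

gY = gA + α·gK + (1−α)·gL, so gY − gA − gL = α(gK − gL).
2 + 0.8 + 0.8 = α × (7.3 − (-0.8)).
3.6 = 8.1 α, so α = 0.44444.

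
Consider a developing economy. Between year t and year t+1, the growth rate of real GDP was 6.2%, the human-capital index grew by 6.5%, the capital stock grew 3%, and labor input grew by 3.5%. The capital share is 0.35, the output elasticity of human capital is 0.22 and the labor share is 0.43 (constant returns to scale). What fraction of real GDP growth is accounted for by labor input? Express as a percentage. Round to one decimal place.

Labor's share = 1 − 0.35 − 0.22 = 0.43.
Labor input contributed 0.43 × 3.5 = 1.505 pp.
Share of growth = 1.505 / 6.2 × 100 = 24.274%.

24.3%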